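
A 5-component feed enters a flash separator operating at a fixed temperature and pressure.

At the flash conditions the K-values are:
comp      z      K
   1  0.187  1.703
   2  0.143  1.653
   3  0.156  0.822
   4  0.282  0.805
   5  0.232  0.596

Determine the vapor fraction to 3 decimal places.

Rachford–Rice: g(ψ) = Σ zᵢ(Kᵢ−1)/(1+ψ(Kᵢ−1)) = 0.
Check two-phase: ΣzᵢKᵢ = 1.048 > 1 and Σzᵢ/Kᵢ = 1.126 > 1, so g(0) = 0.048 > 0 and g(1) = -0.126 < 0.
Iterate (Newton) starting at ψ = 0.5:
  ψ = 0.500: g = -0.0412, g' = -0.164 → ψ = 0.249
  ψ = 0.249: g = 0.0012, g' = -0.176 → ψ = 0.255
Converged at ψ = 0.255.

ψ = 0.255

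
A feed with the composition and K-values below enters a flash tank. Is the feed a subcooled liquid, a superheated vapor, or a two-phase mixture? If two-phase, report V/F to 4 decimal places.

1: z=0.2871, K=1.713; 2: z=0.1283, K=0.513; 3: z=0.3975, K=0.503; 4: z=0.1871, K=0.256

ΣzᵢKᵢ = 0.8055; Σzᵢ/Kᵢ = 1.9388.
Since ΣzᵢKᵢ < 1 the mixture is below its bubble point — single liquid phase.

subcooled liquid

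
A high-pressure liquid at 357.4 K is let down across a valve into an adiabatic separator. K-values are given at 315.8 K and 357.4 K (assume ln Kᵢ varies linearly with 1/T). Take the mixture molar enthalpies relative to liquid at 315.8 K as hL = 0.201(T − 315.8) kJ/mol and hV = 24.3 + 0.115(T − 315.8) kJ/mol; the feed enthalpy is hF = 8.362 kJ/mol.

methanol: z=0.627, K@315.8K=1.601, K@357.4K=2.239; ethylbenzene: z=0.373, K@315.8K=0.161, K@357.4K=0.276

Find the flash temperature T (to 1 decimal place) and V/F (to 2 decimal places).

Adiabatic flash: solve Rachford–Rice at each trial T, then check hF = ψ·hV(T) + (1−ψ)·hL(T).
  T = 315.8 K: K = (1.601, 0.161), RR gives ψ = 0.127, H_out = 3.078 kJ/mol
  T = 357.4 K: K = (2.239, 0.276), RR gives ψ = 0.565, H_out = 20.069 kJ/mol
  T = 336.6 K: K = (1.913, 0.214), RR gives ψ = 0.390, H_out = 12.950 kJ/mol
  T = 326.2 K: K = (1.755, 0.187), RR gives ψ = 0.277, H_out = 8.570 kJ/mol
  T = 321.0 K: K = (1.678, 0.174), RR gives ψ = 0.208, H_out = 6.009 kJ/mol
  T = 323.6 K: K = (1.716, 0.180), RR gives ψ = 0.244, H_out = 7.329 kJ/mol
  T = 324.9 K: K = (1.736, 0.183), RR gives ψ = 0.261, H_out = 7.958 kJ/mol
Linear interpolation between T = 324.9 (H_out = 7.958) and T = 326.2 (H_out = 8.570) on hF = 8.362 gives T ≈ 325.8 K, at which ψ = 0.27.

T = 325.8 K, V/F = 0.27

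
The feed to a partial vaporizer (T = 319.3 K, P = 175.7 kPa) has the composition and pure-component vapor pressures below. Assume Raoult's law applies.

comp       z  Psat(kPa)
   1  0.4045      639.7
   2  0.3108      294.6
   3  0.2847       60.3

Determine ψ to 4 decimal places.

ψ = 0.8900

Raoult's law: Kᵢ = Pᵢˢᵃᵗ/P = Pᵢˢᵃᵗ/175.7.
  K_1 = 639.7/175.7 = 3.640865, K_2 = 294.6/175.7 = 1.676722, K_3 = 60.3/175.7 = 0.343199
Material balance + equilibrium reduce to Σ zᵢ(Kᵢ−1)/(1+ψ(Kᵢ−1)) = 0.
Feasibility: ΣzᵢKᵢ = 2.0916, Σzᵢ/Kᵢ = 1.1260 — both > 1, two phases present.
Iterate (Newton) starting at ψ = 0.6:
  ψ = 0.6000: g = 0.25430, g' = -0.8288 → ψ = 0.9068
  ψ = 0.9068: g = -0.01737, g' = -1.0504 → ψ = 0.8903
  ψ = 0.8903: g = -0.00027, g' = -1.0188 → ψ = 0.8900
Converged at ψ = 0.8900.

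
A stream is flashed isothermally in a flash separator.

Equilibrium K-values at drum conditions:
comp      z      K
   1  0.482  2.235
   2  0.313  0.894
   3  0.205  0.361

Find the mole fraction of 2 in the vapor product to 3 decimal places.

y_2 = 0.305

Let β = V/F and solve Σ zᵢ(Kᵢ−1)/(1+β(Kᵢ−1)) = 0.
Check two-phase: ΣzᵢKᵢ = 1.431 > 1 and Σzᵢ/Kᵢ = 1.134 > 1, so g(0) = 0.431 > 0 and g(1) = -0.134 < 0.
Newton iteration, β⁰ = 0.5:
  β = 0.500: g = 0.1405, g' = -0.466 → β = 0.802
  β = 0.802: g = -0.0057, g' = -0.542 → β = 0.791
Converged at β = 0.791.
Compositions from xᵢ = zᵢ/(1+β(Kᵢ−1)), yᵢ = Kᵢxᵢ:
  1: x = 0.244, y = 0.545
  2: x = 0.342, y = 0.305
  3: x = 0.415, y = 0.150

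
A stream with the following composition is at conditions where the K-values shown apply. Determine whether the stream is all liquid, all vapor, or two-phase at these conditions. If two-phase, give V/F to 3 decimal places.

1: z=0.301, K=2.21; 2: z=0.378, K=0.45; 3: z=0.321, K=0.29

all liquid

ΣzᵢKᵢ = 0.928; Σzᵢ/Kᵢ = 2.083.
Since ΣzᵢKᵢ < 1 the mixture is below its bubble point — single liquid phase.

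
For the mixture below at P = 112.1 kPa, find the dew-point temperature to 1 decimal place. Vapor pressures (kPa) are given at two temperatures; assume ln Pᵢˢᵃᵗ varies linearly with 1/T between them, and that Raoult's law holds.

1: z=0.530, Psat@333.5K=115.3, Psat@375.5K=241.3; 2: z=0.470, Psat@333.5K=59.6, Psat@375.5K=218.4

Dew-point temperature: Σzᵢ·P/Pᵢˢᵃᵗ(T) = 1. Interpolate ln Pᵢˢᵃᵗ = aᵢ + bᵢ/T.
  T = 333.5 K: ΣzᵢP/Pᵢˢᵃᵗ = 1.3993
  T = 375.5 K: ΣzᵢP/Pᵢˢᵃᵗ = 0.4875
  T = 354.5 K: ΣzᵢP/Pᵢˢᵃᵗ = 0.7929
  T = 344.0 K: ΣzᵢP/Pᵢˢᵃᵗ = 1.0415
  T = 349.2 K: ΣzᵢP/Pᵢˢᵃᵗ = 0.9074
  T = 346.6 K: ΣzᵢP/Pᵢˢᵃᵗ = 0.9715
Interpolating between 344.0 K and 346.6 K gives T ≈ 345.5 K.

T = 345.5 K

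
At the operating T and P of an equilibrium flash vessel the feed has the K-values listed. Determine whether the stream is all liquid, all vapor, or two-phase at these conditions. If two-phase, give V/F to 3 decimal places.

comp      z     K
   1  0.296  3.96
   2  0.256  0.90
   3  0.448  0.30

two-phase, V/F = 0.339

ΣzᵢKᵢ = 1.537; Σzᵢ/Kᵢ = 1.853.
Both exceed 1, so a two-phase solution exists.
Material balance + equilibrium reduce to Σ zᵢ(Kᵢ−1)/(1+ψ(Kᵢ−1)) = 0.
Iterate (Newton) starting at ψ = 0.5:
  ψ = 0.500: g = -0.1561, g' = -0.944 → ψ = 0.335
  ψ = 0.335: g = 0.0042, g' = -1.032 → ψ = 0.339
Converged at ψ = 0.339.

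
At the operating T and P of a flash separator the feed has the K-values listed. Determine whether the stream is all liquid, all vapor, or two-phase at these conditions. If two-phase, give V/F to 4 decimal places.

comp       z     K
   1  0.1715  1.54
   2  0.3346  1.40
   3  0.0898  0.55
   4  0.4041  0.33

ΣzᵢKᵢ = 0.9153; Σzᵢ/Kᵢ = 1.7382.
Since ΣzᵢKᵢ < 1 the mixture is below its bubble point — single liquid phase.

all liquid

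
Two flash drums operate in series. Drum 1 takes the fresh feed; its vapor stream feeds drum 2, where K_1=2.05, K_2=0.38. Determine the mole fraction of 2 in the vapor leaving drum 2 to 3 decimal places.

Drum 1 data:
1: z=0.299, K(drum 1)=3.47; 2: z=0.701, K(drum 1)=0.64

y_2 (drum 2) = 0.239

Drum 1:
Rachford–Rice: g(ψ₁) = Σ zᵢ(Kᵢ−1)/(1+ψ₁(Kᵢ−1)) = 0.
g(0) = ΣzᵢKᵢ − 1 = 0.486 and g(1) = 1 − Σzᵢ/Kᵢ = -0.181, so a root lies in (0, 1).
Binary case is linear: z₁(K₁−1)(1+ψ₁(K₂−1)) + z₂(K₂−1)(1+ψ₁(K₁−1)) = 0
⇒ ψ₁ = [z₁(K₁−1)+z₂(K₂−1)] / [−(K₁−1)(K₂−1)] = 0.4862/0.8892 = 0.547
Drum-1 compositions:
  1: x = 0.127, y = 0.441
  2: x = 0.873, y = 0.559
Drum-2 feed = drum-1 vapor: z₂ = (0.4414, 0.5586).
Drum 2:
Binary case is linear: z₁(K₁−1)(1+ψ₂(K₂−1)) + z₂(K₂−1)(1+ψ₂(K₁−1)) = 0
⇒ ψ₂ = [z₁(K₁−1)+z₂(K₂−1)] / [−(K₁−1)(K₂−1)] = 0.1172/0.6510 = 0.180
  1: x = 0.371, y = 0.761
  2: x = 0.629, y = 0.239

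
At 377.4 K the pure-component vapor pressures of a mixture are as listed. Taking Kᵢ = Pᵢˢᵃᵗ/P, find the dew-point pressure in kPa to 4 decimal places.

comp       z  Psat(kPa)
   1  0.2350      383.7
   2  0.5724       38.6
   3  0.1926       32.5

At the dew point ψ → 1, so Σzᵢ/Kᵢ = 1 with Kᵢ = Pᵢˢᵃᵗ/P ⇒ 1/P = Σzᵢ/Pᵢˢᵃᵗ.
1/P = 0.2350/383.7 + 0.5724/38.6 + 0.1926/32.5 = 0.0213676 ⇒ P = 46.7998 kPa

Pdew = 46.7998 kPa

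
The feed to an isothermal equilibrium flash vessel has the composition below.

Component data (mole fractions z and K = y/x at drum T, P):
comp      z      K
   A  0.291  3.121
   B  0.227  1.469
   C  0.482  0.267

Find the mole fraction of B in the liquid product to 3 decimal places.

Material balance + equilibrium reduce to Σ zᵢ(Kᵢ−1)/(1+V/F(Kᵢ−1)) = 0.
Feasibility: ΣzᵢKᵢ = 1.370, Σzᵢ/Kᵢ = 2.053 — both > 1, two phases present.
Iterate (Newton) starting at V/F = 0.5:
  V/F = 0.500: g = -0.1719, g' = -0.986 → V/F = 0.326
  V/F = 0.326: g = -0.0067, g' = -0.942 → V/F = 0.319
Converged at V/F = 0.319.
Compositions from xᵢ = zᵢ/(1+V/F(Kᵢ−1)), yᵢ = Kᵢxᵢ:
  A: x = 0.174, y = 0.542
  B: x = 0.197, y = 0.290
  C: x = 0.629, y = 0.168

x_B = 0.197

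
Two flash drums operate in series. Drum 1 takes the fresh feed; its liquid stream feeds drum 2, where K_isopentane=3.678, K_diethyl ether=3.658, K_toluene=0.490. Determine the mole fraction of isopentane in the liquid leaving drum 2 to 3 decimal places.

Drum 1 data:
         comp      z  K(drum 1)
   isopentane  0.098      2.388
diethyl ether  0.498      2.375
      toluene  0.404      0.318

Drum 1:
Material balance + equilibrium reduce to Σ zᵢ(Kᵢ−1)/(1+ψ₁(Kᵢ−1)) = 0.
Feasibility: ΣzᵢKᵢ = 1.545, Σzᵢ/Kᵢ = 1.521 — both > 1, two phases present.
Newton iteration, ψ₁⁰ = 0.59:
  ψ₁ = 0.590: g = -0.0082, g' = -0.870 → ψ₁ = 0.581
Converged at ψ₁ = 0.581.
Drum-1 compositions:
  isopentane: x = 0.054, y = 0.130
  diethyl ether: x = 0.277, y = 0.658
  toluene: x = 0.669, y = 0.213
Drum-2 feed = drum-1 liquid: z₂ = (0.0543, 0.2769, 0.6688).
Drum 2:
Iterate (Newton) starting at ψ₂ = 0.5:
  ψ₂ = 0.500: g = -0.0796, g' = -0.745 → ψ₂ = 0.393
  ψ₂ = 0.393: g = 0.0041, g' = -0.832 → ψ₂ = 0.398
Converged at ψ₂ = 0.398.
  isopentane: x = 0.026, y = 0.097
  diethyl ether: x = 0.135, y = 0.492
  toluene: x = 0.839, y = 0.411

x_isopentane (drum 2) = 0.026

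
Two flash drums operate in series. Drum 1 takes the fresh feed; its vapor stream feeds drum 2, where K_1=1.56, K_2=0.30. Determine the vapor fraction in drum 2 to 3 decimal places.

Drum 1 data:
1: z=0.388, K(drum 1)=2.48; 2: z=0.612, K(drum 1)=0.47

V/F (drum 2) = 0.316

Drum 1:
Let ψ₁ = V/F and solve Σ zᵢ(Kᵢ−1)/(1+ψ₁(Kᵢ−1)) = 0.
g(0) = ΣzᵢKᵢ − 1 = 0.250 and g(1) = 1 − Σzᵢ/Kᵢ = -0.459, so a root lies in (0, 1).
Binary case is linear: z₁(K₁−1)(1+ψ₁(K₂−1)) + z₂(K₂−1)(1+ψ₁(K₁−1)) = 0
⇒ ψ₁ = [z₁(K₁−1)+z₂(K₂−1)] / [−(K₁−1)(K₂−1)] = 0.2499/0.7844 = 0.319
Drum-1 compositions:
  1: x = 0.264, y = 0.654
  2: x = 0.736, y = 0.346
Drum-2 feed = drum-1 vapor: z₂ = (0.6539, 0.3461).
Drum 2:
Let ψ₂ = V/F and solve Σ zᵢ(Kᵢ−1)/(1+ψ₂(Kᵢ−1)) = 0.
Feasibility: ΣzᵢKᵢ = 1.124, Σzᵢ/Kᵢ = 1.573 — both > 1, two phases present.
Iterate (Newton) starting at ψ₂ = 0.35:
  ψ₂ = 0.350: g = -0.0147, g' = -0.441 → ψ₂ = 0.317
  ψ₂ = 0.317: g = -0.0002, g' = -0.428 → ψ₂ = 0.316
Converged at ψ₂ = 0.316.
  1: x = 0.556, y = 0.867
  2: x = 0.444, y = 0.133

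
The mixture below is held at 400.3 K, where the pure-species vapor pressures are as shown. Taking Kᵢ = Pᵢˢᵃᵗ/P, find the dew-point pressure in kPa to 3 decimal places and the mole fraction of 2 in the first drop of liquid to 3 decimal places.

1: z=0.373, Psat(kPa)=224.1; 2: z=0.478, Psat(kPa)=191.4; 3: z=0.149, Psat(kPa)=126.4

Pdew = 187.244 kPa, x_2 = 0.468

At the dew point ψ → 1, so Σzᵢ/Kᵢ = 1 with Kᵢ = Pᵢˢᵃᵗ/P ⇒ 1/P = Σzᵢ/Pᵢˢᵃᵗ.
1/P = 0.373/224.1 + 0.478/191.4 + 0.149/126.4 = 0.005341 ⇒ P = 187.244 kPa
xᵢ = zᵢP/Pᵢˢᵃᵗ ⇒ x_2 = 0.478·187.244/191.4 = 0.468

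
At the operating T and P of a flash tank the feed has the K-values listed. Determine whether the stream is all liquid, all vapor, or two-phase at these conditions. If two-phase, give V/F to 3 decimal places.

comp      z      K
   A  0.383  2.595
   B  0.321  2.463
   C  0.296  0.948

all vapor

ΣzᵢKᵢ = 2.065; Σzᵢ/Kᵢ = 0.590.
Since Σzᵢ/Kᵢ < 1 the mixture is above its dew point — single vapor phase.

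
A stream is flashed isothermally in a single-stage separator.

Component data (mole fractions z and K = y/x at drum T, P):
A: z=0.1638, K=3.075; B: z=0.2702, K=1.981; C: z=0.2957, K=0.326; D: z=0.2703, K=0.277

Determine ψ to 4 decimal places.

ψ = 0.2033

Rachford–Rice: g(ψ) = Σ zᵢ(Kᵢ−1)/(1+ψ(Kᵢ−1)) = 0.
g(0) = ΣzᵢKᵢ − 1 = 0.2102 and g(1) = 1 − Σzᵢ/Kᵢ = -1.0725, so a root lies in (0, 1).
Iterate (Newton) starting at ψ = 0.5:
  ψ = 0.5000: g = -0.26203, g' = -0.9391 → ψ = 0.2210
  ψ = 0.2210: g = -0.01590, g' = -0.8928 → ψ = 0.2032
  ψ = 0.2032: g = 0.00010, g' = -0.9042 → ψ = 0.2033
Converged at ψ = 0.2033.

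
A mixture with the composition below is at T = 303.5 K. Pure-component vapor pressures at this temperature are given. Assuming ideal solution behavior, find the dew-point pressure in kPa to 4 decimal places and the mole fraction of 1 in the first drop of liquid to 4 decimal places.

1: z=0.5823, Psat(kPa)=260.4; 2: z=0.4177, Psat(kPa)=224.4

At the dew point ψ → 1, so Σzᵢ/Kᵢ = 1 with Kᵢ = Pᵢˢᵃᵗ/P ⇒ 1/P = Σzᵢ/Pᵢˢᵃᵗ.
1/P = 0.5823/260.4 + 0.4177/224.4 = 0.0040976 ⇒ P = 244.0463 kPa
xᵢ = zᵢP/Pᵢˢᵃᵗ ⇒ x_1 = 0.5823·244.0463/260.4 = 0.5457

Pdew = 244.0463 kPa, x_1 = 0.5457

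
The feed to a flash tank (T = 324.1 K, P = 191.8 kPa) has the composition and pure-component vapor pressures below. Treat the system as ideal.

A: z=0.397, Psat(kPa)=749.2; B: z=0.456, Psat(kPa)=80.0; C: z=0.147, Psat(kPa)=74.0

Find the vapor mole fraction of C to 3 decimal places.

Raoult's law: Kᵢ = Pᵢˢᵃᵗ/P = Pᵢˢᵃᵗ/191.8.
  K_A = 749.2/191.8 = 3.90615, K_B = 80.0/191.8 = 0.41710, K_C = 74.0/191.8 = 0.38582
Rachford–Rice: g(β) = Σ zᵢ(Kᵢ−1)/(1+β(Kᵢ−1)) = 0.
Feasibility: ΣzᵢKᵢ = 1.798, Σzᵢ/Kᵢ = 1.576 — both > 1, two phases present.
Newton–Raphson from β = 0.51:
  β = 0.510: g = -0.0449, g' = -0.976 → β = 0.464
  β = 0.464: g = 0.0007, g' = -1.008 → β = 0.465
Converged at β = 0.465.
Compositions from xᵢ = zᵢ/(1+β(Kᵢ−1)), yᵢ = Kᵢxᵢ:
  A: x = 0.169, y = 0.660
  B: x = 0.625, y = 0.261
  C: x = 0.206, y = 0.079

y_C = 0.079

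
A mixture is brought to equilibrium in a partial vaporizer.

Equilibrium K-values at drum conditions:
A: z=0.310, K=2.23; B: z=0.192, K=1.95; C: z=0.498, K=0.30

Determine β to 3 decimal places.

Rachford–Rice: g(β) = Σ zᵢ(Kᵢ−1)/(1+β(Kᵢ−1)) = 0.
Feasibility: ΣzᵢKᵢ = 1.215, Σzᵢ/Kᵢ = 1.897 — both > 1, two phases present.
Newton–Raphson from β = 0.5:
  β = 0.500: g = -0.1765, g' = -0.837 → β = 0.289
  β = 0.289: g = -0.0126, g' = -0.745 → β = 0.272
Converged at β = 0.272.

β = 0.272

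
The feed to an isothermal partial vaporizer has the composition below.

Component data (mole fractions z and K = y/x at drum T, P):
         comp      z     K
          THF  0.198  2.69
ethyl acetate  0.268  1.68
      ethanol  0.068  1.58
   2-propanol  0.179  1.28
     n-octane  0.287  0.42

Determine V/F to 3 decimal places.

V/F = 0.834

Newton–Raphson from V/F = 0.45:
  V/F = 0.450: g = 0.1801, g' = -0.457 → V/F = 0.844
  V/F = 0.844: g = -0.0053, g' = -0.536 → V/F = 0.834
Converged at V/F = 0.834.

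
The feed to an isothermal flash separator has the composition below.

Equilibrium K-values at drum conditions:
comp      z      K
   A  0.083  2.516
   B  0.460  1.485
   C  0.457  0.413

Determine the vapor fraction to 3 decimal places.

Let ψ = V/F and solve Σ zᵢ(Kᵢ−1)/(1+ψ(Kᵢ−1)) = 0.
g(0) = ΣzᵢKᵢ − 1 = 0.081 and g(1) = 1 − Σzᵢ/Kᵢ = -0.449, so a root lies in (0, 1).
Iterate (Newton) starting at ψ = 0.38:
  ψ = 0.380: g = -0.0771, g' = -0.415 → ψ = 0.194
  ψ = 0.194: g = -0.0017, g' = -0.405 → ψ = 0.190
Converged at ψ = 0.190.

ψ = 0.190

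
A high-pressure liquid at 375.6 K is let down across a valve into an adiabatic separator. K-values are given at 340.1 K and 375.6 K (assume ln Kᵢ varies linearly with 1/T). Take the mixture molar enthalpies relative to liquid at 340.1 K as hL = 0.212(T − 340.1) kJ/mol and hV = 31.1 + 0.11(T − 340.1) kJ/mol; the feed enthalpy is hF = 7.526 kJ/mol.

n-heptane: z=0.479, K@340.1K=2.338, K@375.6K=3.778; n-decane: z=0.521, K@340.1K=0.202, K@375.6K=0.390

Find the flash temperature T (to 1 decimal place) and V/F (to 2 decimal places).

Adiabatic flash: solve Rachford–Rice at each trial T, then check hF = ψ·hV(T) + (1−ψ)·hL(T).
  T = 340.1 K: K = (2.338, 0.202), RR gives ψ = 0.211, H_out = 6.558 kJ/mol
  T = 375.6 K: K = (3.778, 0.390), RR gives ψ = 0.598, H_out = 23.950 kJ/mol
  T = 357.9 K: K = (3.010, 0.286), RR gives ψ = 0.411, H_out = 15.815 kJ/mol
  T = 349.0 K: K = (2.661, 0.241), RR gives ψ = 0.318, H_out = 11.478 kJ/mol
  T = 344.6 K: K = (2.498, 0.221), RR gives ψ = 0.267, H_out = 9.145 kJ/mol
  T = 342.4 K: K = (2.419, 0.212), RR gives ψ = 0.240, H_out = 7.910 kJ/mol
Linear interpolation between T = 340.1 (H_out = 6.558) and T = 342.4 (H_out = 7.910) on hF = 7.526 gives T ≈ 341.7 K, at which ψ = 0.23.

T = 341.7 K, V/F = 0.23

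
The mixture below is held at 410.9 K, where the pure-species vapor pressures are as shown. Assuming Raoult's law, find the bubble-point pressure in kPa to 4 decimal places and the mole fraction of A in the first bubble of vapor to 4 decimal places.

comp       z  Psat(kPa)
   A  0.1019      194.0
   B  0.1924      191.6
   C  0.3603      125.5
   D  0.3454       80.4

At the bubble point ψ → 0, so ΣzᵢKᵢ = 1 with Kᵢ = Pᵢˢᵃᵗ/P ⇒ P = ΣzᵢPᵢˢᵃᵗ.
P = 0.1019·194.0 + 0.1924·191.6 + 0.3603·125.5 + 0.3454·80.4 = 129.6202 kPa
yᵢ = zᵢPᵢˢᵃᵗ/P ⇒ y_A = 0.1019·194.0/129.6202 = 0.1525

Pbub = 129.6202 kPa, y_A = 0.1525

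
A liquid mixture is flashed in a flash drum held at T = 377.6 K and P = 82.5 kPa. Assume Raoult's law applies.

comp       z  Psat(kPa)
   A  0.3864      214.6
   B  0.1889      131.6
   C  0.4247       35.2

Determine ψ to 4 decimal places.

Raoult's law: Kᵢ = Pᵢˢᵃᵗ/P = Pᵢˢᵃᵗ/82.5.
  K_A = 214.6/82.5 = 2.601212, K_B = 131.6/82.5 = 1.595152, K_C = 35.2/82.5 = 0.426667
Material balance + equilibrium reduce to Σ zᵢ(Kᵢ−1)/(1+ψ(Kᵢ−1)) = 0.
Feasibility: ΣzᵢKᵢ = 1.4876, Σzᵢ/Kᵢ = 1.2624 — both > 1, two phases present.
Newton iteration, ψ⁰ = 0.5:
  ψ = 0.5000: g = 0.08891, g' = -0.6197 → ψ = 0.6435
  ψ = 0.6435: g = 0.00018, g' = -0.6258 → ψ = 0.6438
Converged at ψ = 0.6438.

ψ = 0.6438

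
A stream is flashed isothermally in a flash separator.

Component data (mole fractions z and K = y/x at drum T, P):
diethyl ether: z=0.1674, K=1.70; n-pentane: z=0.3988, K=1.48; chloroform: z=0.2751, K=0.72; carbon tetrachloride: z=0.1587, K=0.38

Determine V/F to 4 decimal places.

Rachford–Rice: g(V/F) = Σ zᵢ(Kᵢ−1)/(1+V/F(Kᵢ−1)) = 0.
Check two-phase: ΣzᵢKᵢ = 1.1332 > 1 and Σzᵢ/Kᵢ = 1.1676 > 1, so g(0) = 0.1332 > 0 and g(1) = -0.1676 < 0.
Iterate (Newton) starting at V/F = 0.5:
  V/F = 0.5000: g = 0.00901, g' = -0.2621 → V/F = 0.5344
  V/F = 0.5344: g = -0.00010, g' = -0.2679 → V/F = 0.5340
Converged at V/F = 0.5340.

V/F = 0.5340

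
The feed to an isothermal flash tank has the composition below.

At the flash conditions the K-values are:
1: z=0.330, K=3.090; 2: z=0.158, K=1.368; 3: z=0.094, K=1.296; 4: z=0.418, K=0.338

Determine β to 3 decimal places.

β = 0.496

Material balance + equilibrium reduce to Σ zᵢ(Kᵢ−1)/(1+β(Kᵢ−1)) = 0.
g(0) = ΣzᵢKᵢ − 1 = 0.499 and g(1) = 1 − Σzᵢ/Kᵢ = -0.532, so a root lies in (0, 1).
Newton iteration, β⁰ = 0.32:
  β = 0.320: g = 0.1396, g' = -0.836 → β = 0.487
  β = 0.487: g = 0.0071, g' = -0.775 → β = 0.496
Converged at β = 0.496.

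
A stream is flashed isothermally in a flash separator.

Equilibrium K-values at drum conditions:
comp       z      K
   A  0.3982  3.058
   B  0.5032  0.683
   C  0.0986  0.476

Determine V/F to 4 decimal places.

V/F = 0.8170

Material balance + equilibrium reduce to Σ zᵢ(Kᵢ−1)/(1+V/F(Kᵢ−1)) = 0.
g(0) = ΣzᵢKᵢ − 1 = 0.6083 and g(1) = 1 − Σzᵢ/Kᵢ = -0.0741, so a root lies in (0, 1).
Iterate (Newton) starting at V/F = 0.5:
  V/F = 0.5000: g = 0.14432, g' = -0.5308 → V/F = 0.7719
  V/F = 0.7719: g = 0.01863, g' = -0.4167 → V/F = 0.8166
  V/F = 0.8166: g = 0.00017, g' = -0.4095 → V/F = 0.8170
Converged at V/F = 0.8170.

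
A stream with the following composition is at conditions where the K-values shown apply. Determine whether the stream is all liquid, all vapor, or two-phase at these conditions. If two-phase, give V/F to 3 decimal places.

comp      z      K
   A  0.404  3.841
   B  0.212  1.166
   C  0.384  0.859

ΣzᵢKᵢ = 2.129; Σzᵢ/Kᵢ = 0.734.
Since Σzᵢ/Kᵢ < 1 the mixture is above its dew point — single vapor phase.

all vapor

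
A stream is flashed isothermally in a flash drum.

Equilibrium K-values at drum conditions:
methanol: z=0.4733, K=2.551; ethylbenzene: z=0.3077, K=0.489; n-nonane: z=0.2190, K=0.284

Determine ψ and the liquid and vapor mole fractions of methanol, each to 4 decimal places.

ψ = 0.4459, x_methanol = 0.2798, y_methanol = 0.7138

Rachford–Rice: g(ψ) = Σ zᵢ(Kᵢ−1)/(1+ψ(Kᵢ−1)) = 0.
g(0) = ΣzᵢKᵢ − 1 = 0.4200 and g(1) = 1 − Σzᵢ/Kᵢ = -0.5859, so a root lies in (0, 1).
Newton–Raphson from ψ = 0.67:
  ψ = 0.6700: g = -0.18048, g' = -0.8744 → ψ = 0.4636
  ψ = 0.4636: g = -0.01371, g' = -0.7748 → ψ = 0.4459
Converged at ψ = 0.4459.
Compositions from xᵢ = zᵢ/(1+ψ(Kᵢ−1)), yᵢ = Kᵢxᵢ:
  methanol: x = 0.2798, y = 0.7138
  ethylbenzene: x = 0.3985, y = 0.1949
  n-nonane: x = 0.3217, y = 0.0914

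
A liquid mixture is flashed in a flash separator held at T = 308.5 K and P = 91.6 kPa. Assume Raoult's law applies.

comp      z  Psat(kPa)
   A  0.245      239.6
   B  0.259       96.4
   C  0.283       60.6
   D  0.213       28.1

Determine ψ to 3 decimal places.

Raoult's law: Kᵢ = Pᵢˢᵃᵗ/P = Pᵢˢᵃᵗ/91.6.
  K_A = 239.6/91.6 = 2.61572, K_B = 96.4/91.6 = 1.05240, K_C = 60.6/91.6 = 0.66157, K_D = 28.1/91.6 = 0.30677
Let ψ = V/F and solve Σ zᵢ(Kᵢ−1)/(1+ψ(Kᵢ−1)) = 0.
Check two-phase: ΣzᵢKᵢ = 1.166 > 1 and Σzᵢ/Kᵢ = 1.462 > 1, so g(0) = 0.166 > 0 and g(1) = -0.462 < 0.
Iterate (Newton) starting at ψ = 0.5:
  ψ = 0.500: g = -0.1091, g' = -0.483 → ψ = 0.274
Converged at ψ = 0.274.

ψ = 0.274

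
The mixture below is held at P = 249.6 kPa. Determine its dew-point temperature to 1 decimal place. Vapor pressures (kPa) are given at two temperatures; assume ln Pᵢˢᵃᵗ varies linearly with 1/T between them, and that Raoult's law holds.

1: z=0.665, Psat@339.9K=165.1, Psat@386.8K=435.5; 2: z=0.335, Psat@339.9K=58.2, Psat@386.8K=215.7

T = 374.9 K

Dew-point temperature: Σzᵢ·P/Pᵢˢᵃᵗ(T) = 1. Interpolate ln Pᵢˢᵃᵗ = aᵢ + bᵢ/T.
  T = 339.9 K: ΣzᵢP/Pᵢˢᵃᵗ = 2.4421
  T = 386.8 K: ΣzᵢP/Pᵢˢᵃᵗ = 0.7688
  T = 363.4 K: ΣzᵢP/Pᵢˢᵃᵗ = 1.3137
  T = 375.1 K: ΣzᵢP/Pᵢˢᵃᵗ = 0.9958
  T = 369.2 K: ΣzᵢP/Pᵢˢᵃᵗ = 1.1424
  T = 372.1 K: ΣzᵢP/Pᵢˢᵃᵗ = 1.0672
  T = 373.6 K: ΣzᵢP/Pᵢˢᵃᵗ = 1.0307
Interpolating between 373.6 K and 375.1 K gives T ≈ 374.9 K.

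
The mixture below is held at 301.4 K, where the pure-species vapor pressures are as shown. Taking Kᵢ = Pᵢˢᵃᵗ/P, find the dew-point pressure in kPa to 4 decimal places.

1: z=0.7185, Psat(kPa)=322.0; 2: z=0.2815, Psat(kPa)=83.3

At the dew point ψ → 1, so Σzᵢ/Kᵢ = 1 with Kᵢ = Pᵢˢᵃᵗ/P ⇒ 1/P = Σzᵢ/Pᵢˢᵃᵗ.
1/P = 0.7185/322.0 + 0.2815/83.3 = 0.0056107 ⇒ P = 178.2303 kPa

Pdew = 178.2303 kPa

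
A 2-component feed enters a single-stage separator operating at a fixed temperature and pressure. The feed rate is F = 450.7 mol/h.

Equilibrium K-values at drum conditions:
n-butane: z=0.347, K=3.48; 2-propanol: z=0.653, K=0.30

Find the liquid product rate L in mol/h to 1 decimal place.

L = 346.0 mol/h

Newton–Raphson from ψ = 0.5:
  ψ = 0.500: g = -0.3191, g' = -1.183 → ψ = 0.230
  ψ = 0.230: g = 0.0029, g' = -1.319 → ψ = 0.232
Converged at ψ = 0.232.
Then V = ψ·F = 0.2324·450.7 = 104.7 mol/h and L = F − V = 346.0 mol/h.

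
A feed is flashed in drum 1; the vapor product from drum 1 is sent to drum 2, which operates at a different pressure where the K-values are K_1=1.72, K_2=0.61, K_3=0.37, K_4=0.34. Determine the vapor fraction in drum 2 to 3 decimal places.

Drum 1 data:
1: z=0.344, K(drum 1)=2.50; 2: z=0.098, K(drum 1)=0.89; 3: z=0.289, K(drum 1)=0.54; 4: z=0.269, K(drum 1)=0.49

Drum 1:
Rachford–Rice: g(ψ₁) = Σ zᵢ(Kᵢ−1)/(1+ψ₁(Kᵢ−1)) = 0.
g(0) = ΣzᵢKᵢ − 1 = 0.235 and g(1) = 1 − Σzᵢ/Kᵢ = -0.332, so a root lies in (0, 1).
Newton–Raphson from ψ₁ = 0.5:
  ψ₁ = 0.500: g = -0.0733, g' = -0.483 → ψ₁ = 0.348
  ψ₁ = 0.348: g = 0.0026, g' = -0.525 → ψ₁ = 0.353
Converged at ψ₁ = 0.353.
Drum-1 compositions:
  1: x = 0.225, y = 0.562
  2: x = 0.102, y = 0.091
  3: x = 0.345, y = 0.186
  4: x = 0.328, y = 0.161
Drum-2 feed = drum-1 vapor: z₂ = (0.5621, 0.0907, 0.1863, 0.1608).
Drum 2:
Rachford–Rice: g(ψ₂) = Σ zᵢ(Kᵢ−1)/(1+ψ₂(Kᵢ−1)) = 0.
Check two-phase: ΣzᵢKᵢ = 1.146 > 1 and Σzᵢ/Kᵢ = 1.452 > 1, so g(0) = 0.146 > 0 and g(1) = -0.452 < 0.
Newton–Raphson from ψ₂ = 0.62:
  ψ₂ = 0.620: g = -0.1391, g' = -0.563 → ψ₂ = 0.373
  ψ₂ = 0.373: g = -0.0166, g' = -0.450 → ψ₂ = 0.336
Converged at ψ₂ = 0.336.
  1: x = 0.453, y = 0.779
  2: x = 0.104, y = 0.064
  3: x = 0.236, y = 0.087
  4: x = 0.207, y = 0.070

V/F (drum 2) = 0.336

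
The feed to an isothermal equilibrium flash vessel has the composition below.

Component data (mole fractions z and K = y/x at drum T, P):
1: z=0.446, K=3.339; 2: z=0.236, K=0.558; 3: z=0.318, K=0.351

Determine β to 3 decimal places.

Newton–Raphson from β = 0.5:
  β = 0.500: g = 0.0414, g' = -0.888 → β = 0.547
Converged at β = 0.547.

β = 0.547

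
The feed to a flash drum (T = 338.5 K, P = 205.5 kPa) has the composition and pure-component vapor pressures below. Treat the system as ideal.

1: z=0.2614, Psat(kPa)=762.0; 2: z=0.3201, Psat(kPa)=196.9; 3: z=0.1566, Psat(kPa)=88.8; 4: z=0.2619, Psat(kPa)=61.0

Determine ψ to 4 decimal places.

Raoult's law: Kᵢ = Pᵢˢᵃᵗ/P = Pᵢˢᵃᵗ/205.5.
  K_1 = 762.0/205.5 = 3.708029, K_2 = 196.9/205.5 = 0.958151, K_3 = 88.8/205.5 = 0.432117, K_4 = 61.0/205.5 = 0.296837
Let ψ = V/F and solve Σ zᵢ(Kᵢ−1)/(1+ψ(Kᵢ−1)) = 0.
g(0) = ΣzᵢKᵢ − 1 = 0.4214 and g(1) = 1 − Σzᵢ/Kᵢ = -0.6493, so a root lies in (0, 1).
Newton iteration, ψ⁰ = 0.5:
  ψ = 0.5000: g = -0.12118, g' = -0.7530 → ψ = 0.3391
  ψ = 0.3391: g = 0.00349, g' = -0.8223 → ψ = 0.3433
Converged at ψ = 0.3433.

ψ = 0.3433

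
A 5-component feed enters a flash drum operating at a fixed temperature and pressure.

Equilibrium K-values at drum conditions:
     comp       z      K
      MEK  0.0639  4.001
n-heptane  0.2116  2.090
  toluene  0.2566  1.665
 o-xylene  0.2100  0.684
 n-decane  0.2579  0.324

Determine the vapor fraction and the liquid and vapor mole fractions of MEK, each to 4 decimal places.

Material balance + equilibrium reduce to Σ zᵢ(Kᵢ−1)/(1+ψ(Kᵢ−1)) = 0.
Feasibility: ΣzᵢKᵢ = 1.3523, Σzᵢ/Kᵢ = 1.3743 — both > 1, two phases present.
Newton iteration, ψ⁰ = 0.51:
  ψ = 0.5100: g = 0.00626, g' = -0.5613 → ψ = 0.5212
  ψ = 0.5212: g = -0.00001, g' = -0.5633 → ψ = 0.5211
Converged at ψ = 0.5211.
Compositions from xᵢ = zᵢ/(1+ψ(Kᵢ−1)), yᵢ = Kᵢxᵢ:
  MEK: x = 0.0249, y = 0.0997
  n-heptane: x = 0.1349, y = 0.2820
  toluene: x = 0.1906, y = 0.3173
  o-xylene: x = 0.2514, y = 0.1720
  n-decane: x = 0.3982, y = 0.1290

ψ = 0.5211, x_MEK = 0.0249, y_MEK = 0.0997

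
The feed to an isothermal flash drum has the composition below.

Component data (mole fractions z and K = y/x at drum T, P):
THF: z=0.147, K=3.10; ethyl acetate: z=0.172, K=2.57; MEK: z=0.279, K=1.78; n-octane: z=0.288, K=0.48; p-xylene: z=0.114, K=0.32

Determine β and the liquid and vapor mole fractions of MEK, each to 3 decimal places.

β = 0.717, x_MEK = 0.179, y_MEK = 0.319

Let β = V/F and solve Σ zᵢ(Kᵢ−1)/(1+β(Kᵢ−1)) = 0.
Check two-phase: ΣzᵢKᵢ = 1.569 > 1 and Σzᵢ/Kᵢ = 1.227 > 1, so g(0) = 0.569 > 0 and g(1) = -0.227 < 0.
Newton–Raphson from β = 0.5:
  β = 0.500: g = 0.1386, g' = -0.638 → β = 0.717
Converged at β = 0.717.
Compositions from xᵢ = zᵢ/(1+β(Kᵢ−1)), yᵢ = Kᵢxᵢ:
  THF: x = 0.059, y = 0.182
  ethyl acetate: x = 0.081, y = 0.208
  MEK: x = 0.179, y = 0.319
  n-octane: x = 0.459, y = 0.220
  p-xylene: x = 0.222, y = 0.071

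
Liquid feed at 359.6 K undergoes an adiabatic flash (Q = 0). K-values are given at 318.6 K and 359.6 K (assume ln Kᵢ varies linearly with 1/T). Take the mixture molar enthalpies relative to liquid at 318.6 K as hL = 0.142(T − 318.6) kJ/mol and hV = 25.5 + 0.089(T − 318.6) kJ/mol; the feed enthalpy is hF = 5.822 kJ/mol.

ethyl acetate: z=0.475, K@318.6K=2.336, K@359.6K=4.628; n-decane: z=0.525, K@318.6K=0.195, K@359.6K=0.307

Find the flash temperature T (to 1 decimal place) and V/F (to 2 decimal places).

Adiabatic flash: solve Rachford–Rice at each trial T, then check hF = ψ·hV(T) + (1−ψ)·hL(T).
  T = 318.6 K: K = (2.336, 0.195), RR gives ψ = 0.197, H_out = 5.026 kJ/mol
  T = 359.6 K: K = (4.628, 0.307), RR gives ψ = 0.541, H_out = 18.435 kJ/mol
  T = 339.1 K: K = (3.357, 0.248), RR gives ψ = 0.409, H_out = 12.894 kJ/mol
  T = 328.9 K: K = (2.819, 0.221), RR gives ψ = 0.321, H_out = 9.472 kJ/mol
  T = 323.8 K: K = (2.572, 0.208), RR gives ψ = 0.266, H_out = 7.441 kJ/mol
  T = 321.2 K: K = (2.452, 0.201), RR gives ψ = 0.233, H_out = 6.285 kJ/mol
  T = 319.9 K: K = (2.394, 0.198), RR gives ψ = 0.216, H_out = 5.670 kJ/mol
Linear interpolation between T = 319.9 (H_out = 5.670) and T = 321.2 (H_out = 6.285) on hF = 5.822 gives T ≈ 320.2 K, at which ψ = 0.22.

T = 320.2 K, V/F = 0.22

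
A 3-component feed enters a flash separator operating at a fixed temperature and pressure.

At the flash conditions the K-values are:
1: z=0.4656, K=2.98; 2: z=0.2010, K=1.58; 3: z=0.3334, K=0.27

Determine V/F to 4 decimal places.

V/F = 0.6736

Rachford–Rice: g(V/F) = Σ zᵢ(Kᵢ−1)/(1+V/F(Kᵢ−1)) = 0.
Feasibility: ΣzᵢKᵢ = 1.7951, Σzᵢ/Kᵢ = 1.5183 — both > 1, two phases present.
Newton–Raphson from V/F = 0.5:
  V/F = 0.5000: g = 0.17035, g' = -0.9422 → V/F = 0.6808
  V/F = 0.6808: g = -0.00765, g' = -1.0680 → V/F = 0.6736
Converged at V/F = 0.6736.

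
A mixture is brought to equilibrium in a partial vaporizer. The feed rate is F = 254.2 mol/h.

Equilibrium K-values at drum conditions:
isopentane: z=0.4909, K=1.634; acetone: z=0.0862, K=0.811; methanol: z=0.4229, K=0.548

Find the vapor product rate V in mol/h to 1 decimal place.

V = 99.0 mol/h

Let ψ = V/F and solve Σ zᵢ(Kᵢ−1)/(1+ψ(Kᵢ−1)) = 0.
Feasibility: ΣzᵢKᵢ = 1.1038, Σzᵢ/Kᵢ = 1.1784 — both > 1, two phases present.
Newton–Raphson from ψ = 0.5:
  ψ = 0.5000: g = -0.02864, g' = -0.2617 → ψ = 0.3906
  ψ = 0.3906: g = -0.00026, g' = -0.2578 → ψ = 0.3896
Converged at ψ = 0.3896.
Then V = ψ·F = 0.3896·254.2 = 99.0 mol/h and L = F − V = 155.2 mol/h.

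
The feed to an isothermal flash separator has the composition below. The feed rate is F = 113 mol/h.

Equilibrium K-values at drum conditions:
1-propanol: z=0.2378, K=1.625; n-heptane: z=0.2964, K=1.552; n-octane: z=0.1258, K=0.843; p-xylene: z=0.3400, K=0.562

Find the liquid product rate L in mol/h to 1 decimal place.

Newton iteration, ψ⁰ = 0.5:
  ψ = 0.5000: g = 0.02935, g' = -0.2200 → ψ = 0.6334
  ψ = 0.6334: g = -0.00033, g' = -0.2260 → ψ = 0.6320
Converged at ψ = 0.6320.
Then V = ψ·F = 0.6320·113 = 71.4 mol/h and L = F − V = 41.6 mol/h.

L = 41.6 mol/h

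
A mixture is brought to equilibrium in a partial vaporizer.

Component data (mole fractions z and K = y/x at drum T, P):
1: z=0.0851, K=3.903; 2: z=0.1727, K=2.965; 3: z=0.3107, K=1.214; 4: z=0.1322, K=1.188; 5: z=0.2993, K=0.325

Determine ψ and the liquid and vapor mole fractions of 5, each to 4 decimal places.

Material balance + equilibrium reduce to Σ zᵢ(Kᵢ−1)/(1+ψ(Kᵢ−1)) = 0.
Check two-phase: ΣzᵢKᵢ = 1.4757 > 1 and Σzᵢ/Kᵢ = 1.3682 > 1, so g(0) = 0.4757 > 0 and g(1) = -0.3682 < 0.
Newton iteration, ψ⁰ = 0.3:
  ψ = 0.3000: g = 0.17822, g' = -0.7000 → ψ = 0.5546
  ψ = 0.5546: g = 0.01607, g' = -0.6216 → ψ = 0.5805
  ψ = 0.5805: g = -0.00009, g' = -0.6287 → ψ = 0.5803
Converged at ψ = 0.5803.
Compositions from xᵢ = zᵢ/(1+ψ(Kᵢ−1)), yᵢ = Kᵢxᵢ:
  1: x = 0.0317, y = 0.1237
  2: x = 0.0807, y = 0.2392
  3: x = 0.2764, y = 0.3355
  4: x = 0.1192, y = 0.1416
  5: x = 0.4920, y = 0.1599

ψ = 0.5803, x_5 = 0.4920, y_5 = 0.1599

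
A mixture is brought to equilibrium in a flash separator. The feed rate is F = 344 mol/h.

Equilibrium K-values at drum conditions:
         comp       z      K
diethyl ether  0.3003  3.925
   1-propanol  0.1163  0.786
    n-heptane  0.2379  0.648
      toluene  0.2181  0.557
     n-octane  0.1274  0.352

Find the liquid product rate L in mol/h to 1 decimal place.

Newton–Raphson from β = 0.5:
  β = 0.5000: g = -0.01903, g' = -0.6615 → β = 0.4712
  β = 0.4712: g = 0.00029, g' = -0.6824 → β = 0.4717
Converged at β = 0.4717.
Then V = β·F = 0.4717·344 = 162.3 mol/h and L = F − V = 181.7 mol/h.

L = 181.7 mol/h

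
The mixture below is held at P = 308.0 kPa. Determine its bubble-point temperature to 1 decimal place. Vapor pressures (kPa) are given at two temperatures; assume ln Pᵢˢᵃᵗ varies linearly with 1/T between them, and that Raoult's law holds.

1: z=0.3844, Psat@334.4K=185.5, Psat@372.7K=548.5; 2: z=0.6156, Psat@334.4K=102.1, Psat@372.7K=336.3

Bubble-point temperature: ΣzᵢPᵢˢᵃᵗ(T) = P. Interpolate ln Pᵢˢᵃᵗ = aᵢ + bᵢ/T.
  T = 334.4 K: ΣzᵢPᵢˢᵃᵗ = 134.16 kPa
  T = 372.7 K: ΣzᵢPᵢˢᵃᵗ = 417.87 kPa
  T = 353.5 K: ΣzᵢPᵢˢᵃᵗ = 243.72 kPa
  T = 363.1 K: ΣzᵢPᵢˢᵃᵗ = 321.39 kPa
  T = 358.3 K: ΣzᵢPᵢˢᵃᵗ = 280.39 kPa
  T = 360.7 K: ΣzᵢPᵢˢᵃᵗ = 300.32 kPa
Interpolating between 360.7 K and 363.1 K gives T ≈ 361.6 K.

T = 361.6 K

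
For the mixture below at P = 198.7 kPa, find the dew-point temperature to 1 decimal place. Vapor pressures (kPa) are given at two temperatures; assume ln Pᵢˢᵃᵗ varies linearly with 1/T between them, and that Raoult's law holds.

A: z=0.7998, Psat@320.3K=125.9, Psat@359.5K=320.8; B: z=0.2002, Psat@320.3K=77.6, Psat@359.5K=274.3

T = 341.1 K

Dew-point temperature: Σzᵢ·P/Pᵢˢᵃᵗ(T) = 1. Interpolate ln Pᵢˢᵃᵗ = aᵢ + bᵢ/T.
  T = 320.3 K: ΣzᵢP/Pᵢˢᵃᵗ = 1.7749
  T = 359.5 K: ΣzᵢP/Pᵢˢᵃᵗ = 0.6404
  T = 339.9 K: ΣzᵢP/Pᵢˢᵃᵗ = 1.0326
  T = 349.7 K: ΣzᵢP/Pᵢˢᵃᵗ = 0.8073
  T = 344.8 K: ΣzᵢP/Pᵢˢᵃᵗ = 0.9113
  T = 342.4 K: ΣzᵢP/Pᵢˢᵃᵗ = 0.9684
  T = 341.1 K: ΣzᵢP/Pᵢˢᵃᵗ = 1.0012
Interpolating between 341.1 K and 342.4 K gives T ≈ 341.1 K.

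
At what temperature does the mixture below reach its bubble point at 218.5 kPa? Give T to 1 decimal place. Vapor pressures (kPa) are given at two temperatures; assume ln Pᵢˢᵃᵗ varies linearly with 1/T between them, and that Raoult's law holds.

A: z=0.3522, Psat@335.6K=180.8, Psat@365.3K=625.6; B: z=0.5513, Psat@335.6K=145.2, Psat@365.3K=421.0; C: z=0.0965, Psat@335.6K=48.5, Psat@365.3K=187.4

Bubble-point temperature: ΣzᵢPᵢˢᵃᵗ(T) = P. Interpolate ln Pᵢˢᵃᵗ = aᵢ + bᵢ/T.
  T = 335.6 K: ΣzᵢPᵢˢᵃᵗ = 148.41 kPa
  T = 365.3 K: ΣzᵢPᵢˢᵃᵗ = 470.52 kPa
  T = 350.5 K: ΣzᵢPᵢˢᵃᵗ = 271.01 kPa
  T = 343.1 K: ΣzᵢPᵢˢᵃᵗ = 202.21 kPa
  T = 346.8 K: ΣzᵢPᵢˢᵃᵗ = 234.45 kPa
  T = 345.0 K: ΣzᵢPᵢˢᵃᵗ = 218.25 kPa
Interpolating between 345.0 K and 346.8 K gives T ≈ 345.0 K.

T = 345.0 K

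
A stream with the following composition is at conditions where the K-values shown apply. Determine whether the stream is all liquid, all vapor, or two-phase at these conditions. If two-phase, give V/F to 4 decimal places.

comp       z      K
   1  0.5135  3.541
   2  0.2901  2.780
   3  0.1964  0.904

all vapor

ΣzᵢKᵢ = 2.8023; Σzᵢ/Kᵢ = 0.4666.
Since Σzᵢ/Kᵢ < 1 the mixture is above its dew point — single vapor phase.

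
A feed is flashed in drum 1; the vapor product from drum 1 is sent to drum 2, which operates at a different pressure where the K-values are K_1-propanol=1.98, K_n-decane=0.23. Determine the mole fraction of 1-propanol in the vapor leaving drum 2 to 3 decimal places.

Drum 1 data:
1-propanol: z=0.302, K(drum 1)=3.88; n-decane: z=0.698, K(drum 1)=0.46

y_1-propanol (drum 2) = 0.871

Drum 1:
Material balance + equilibrium reduce to Σ zᵢ(Kᵢ−1)/(1+ψ₁(Kᵢ−1)) = 0.
Check two-phase: ΣzᵢKᵢ = 1.493 > 1 and Σzᵢ/Kᵢ = 1.595 > 1, so g(0) = 0.493 > 0 and g(1) = -0.595 < 0.
Binary case is linear: z₁(K₁−1)(1+ψ₁(K₂−1)) + z₂(K₂−1)(1+ψ₁(K₁−1)) = 0
⇒ ψ₁ = [z₁(K₁−1)+z₂(K₂−1)] / [−(K₁−1)(K₂−1)] = 0.4928/1.5552 = 0.317
Drum-1 compositions:
  1-propanol: x = 0.158, y = 0.613
  n-decane: x = 0.842, y = 0.387
Drum-2 feed = drum-1 vapor: z₂ = (0.6126, 0.3874).
Drum 2:
Material balance + equilibrium reduce to Σ zᵢ(Kᵢ−1)/(1+ψ₂(Kᵢ−1)) = 0.
Feasibility: ΣzᵢKᵢ = 1.302, Σzᵢ/Kᵢ = 1.994 — both > 1, two phases present.
Newton–Raphson from ψ₂ = 0.5:
  ψ₂ = 0.500: g = -0.0821, g' = -0.872 → ψ₂ = 0.406
  ψ₂ = 0.406: g = -0.0044, g' = -0.787 → ψ₂ = 0.400
Converged at ψ₂ = 0.400.
  1-propanol: x = 0.440, y = 0.871
  n-decane: x = 0.560, y = 0.129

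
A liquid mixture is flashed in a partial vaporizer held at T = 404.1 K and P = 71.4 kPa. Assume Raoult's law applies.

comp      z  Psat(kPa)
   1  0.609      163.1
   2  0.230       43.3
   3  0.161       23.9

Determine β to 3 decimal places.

Raoult's law: Kᵢ = Pᵢˢᵃᵗ/P = Pᵢˢᵃᵗ/71.4.
  K_1 = 163.1/71.4 = 2.28431, K_2 = 43.3/71.4 = 0.60644, K_3 = 23.9/71.4 = 0.33473
Rachford–Rice: g(β) = Σ zᵢ(Kᵢ−1)/(1+β(Kᵢ−1)) = 0.
Feasibility: ΣzᵢKᵢ = 1.585, Σzᵢ/Kᵢ = 1.127 — both > 1, two phases present.
Iterate (Newton) starting at β = 0.59:
  β = 0.590: g = 0.1508, g' = -0.579 → β = 0.851
  β = 0.851: g = -0.0090, g' = -0.688 → β = 0.838
  β = 0.838: g = -0.0001, g' = -0.676 → β = 0.837
Converged at β = 0.837.

β = 0.837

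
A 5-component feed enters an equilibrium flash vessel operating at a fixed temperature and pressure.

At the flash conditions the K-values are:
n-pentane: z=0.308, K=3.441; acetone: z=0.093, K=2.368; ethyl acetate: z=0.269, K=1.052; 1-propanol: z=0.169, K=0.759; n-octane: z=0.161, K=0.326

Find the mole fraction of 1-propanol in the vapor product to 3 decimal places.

y_1-propanol = 0.162

Material balance + equilibrium reduce to Σ zᵢ(Kᵢ−1)/(1+β(Kᵢ−1)) = 0.
g(0) = ΣzᵢKᵢ − 1 = 0.744 and g(1) = 1 − Σzᵢ/Kᵢ = -0.101, so a root lies in (0, 1).
Newton–Raphson from β = 0.48:
  β = 0.480: g = 0.2302, g' = -0.626 → β = 0.848
  β = 0.848: g = 0.0128, g' = -0.647 → β = 0.868
  β = 0.868: g = -0.0002, g' = -0.666 → β = 0.867
Converged at β = 0.867.
Compositions from xᵢ = zᵢ/(1+β(Kᵢ−1)), yᵢ = Kᵢxᵢ:
  n-pentane: x = 0.099, y = 0.340
  acetone: x = 0.043, y = 0.101
  ethyl acetate: x = 0.257, y = 0.271
  1-propanol: x = 0.214, y = 0.162
  n-octane: x = 0.388, y = 0.126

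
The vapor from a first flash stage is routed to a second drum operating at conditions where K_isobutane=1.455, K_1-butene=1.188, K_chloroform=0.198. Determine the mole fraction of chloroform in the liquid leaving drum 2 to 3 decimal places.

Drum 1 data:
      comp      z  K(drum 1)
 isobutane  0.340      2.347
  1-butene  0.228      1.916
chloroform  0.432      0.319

Drum 1:
Material balance + equilibrium reduce to Σ zᵢ(Kᵢ−1)/(1+ψ₁(Kᵢ−1)) = 0.
Feasibility: ΣzᵢKᵢ = 1.373, Σzᵢ/Kᵢ = 1.618 — both > 1, two phases present.
Newton–Raphson from ψ₁ = 0.5:
  ψ₁ = 0.500: g = -0.0292, g' = -0.771 → ψ₁ = 0.462
Converged at ψ₁ = 0.462.
Drum-1 compositions:
  isobutane: x = 0.210, y = 0.492
  1-butene: x = 0.160, y = 0.307
  chloroform: x = 0.630, y = 0.201
Drum-2 feed = drum-1 vapor: z₂ = (0.4920, 0.3070, 0.2010).
Drum 2:
Rachford–Rice: g(ψ₂) = Σ zᵢ(Kᵢ−1)/(1+ψ₂(Kᵢ−1)) = 0.
g(0) = ΣzᵢKᵢ − 1 = 0.120 and g(1) = 1 − Σzᵢ/Kᵢ = -0.612, so a root lies in (0, 1).
Newton iteration, ψ₂⁰ = 0.5:
  ψ₂ = 0.500: g = -0.0340, g' = -0.437 → ψ₂ = 0.422
  ψ₂ = 0.422: g = -0.0025, g' = -0.377 → ψ₂ = 0.416
Converged at ψ₂ = 0.416.
  isobutane: x = 0.414, y = 0.602
  1-butene: x = 0.285, y = 0.338
  chloroform: x = 0.301, y = 0.060

x_chloroform (drum 2) = 0.301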